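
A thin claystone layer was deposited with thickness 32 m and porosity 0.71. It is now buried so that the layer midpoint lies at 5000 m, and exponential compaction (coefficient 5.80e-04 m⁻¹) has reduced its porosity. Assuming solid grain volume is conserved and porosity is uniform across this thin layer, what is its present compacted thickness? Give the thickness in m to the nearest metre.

10 m

Working in km (1 km = 1000 m; β in km⁻¹ = β in m⁻¹ × 1000):
Porosity at 5 km: φ = 0.71·exp(−0.58×5) = 0.0391
Solid-volume conservation: h(1−φ) = h₀(1−φ₀) ⇒ h = h₀·(1−φ₀)/(1−φ)
h = 0.032 × (1 − 0.71)/(1 − 0.0391) = 0.032 × 0.3018 = 0.0097 km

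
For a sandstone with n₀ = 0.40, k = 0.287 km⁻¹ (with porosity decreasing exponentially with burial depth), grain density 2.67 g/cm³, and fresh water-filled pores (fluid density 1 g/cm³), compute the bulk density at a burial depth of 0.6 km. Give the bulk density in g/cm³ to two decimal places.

Porosity at depth: n = 0.4·exp(−0.287×0.6) = 0.4×0.8418 = 0.3367
Bulk density: ρ_b = (1−n)ρ_g + n·ρ_f = 0.6633×2.67 + 0.3367×1
       = 1.771 + 0.337 = 2.108 g/cm³

2.11 g/cm³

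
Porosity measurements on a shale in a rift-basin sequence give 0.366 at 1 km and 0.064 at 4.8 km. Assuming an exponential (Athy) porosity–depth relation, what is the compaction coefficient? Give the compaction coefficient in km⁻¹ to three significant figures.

Athy: phi(z) = phi₀ e^(−cz) ⇒ phi₁/phi₂ = e^{c(z₂−z₁)} ⇒ c = ln(phi₁/phi₂)/(z₂−z₁)
c = ln(0.366/0.064) / (4.8 − 1) = ln(5.719) / 3.8 = 1.7438 / 3.8 = 0.4589 km⁻¹

0.459 km⁻¹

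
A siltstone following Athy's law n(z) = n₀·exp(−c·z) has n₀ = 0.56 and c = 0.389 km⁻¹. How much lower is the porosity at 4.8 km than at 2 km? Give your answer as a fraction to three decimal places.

n(2) = 0.56·e^(−0.389×2) = 0.2572
n(4.8) = 0.56·e^(−0.389×4.8) = 0.0866
Δn = 0.2572 − 0.0866 = 0.1707

0.171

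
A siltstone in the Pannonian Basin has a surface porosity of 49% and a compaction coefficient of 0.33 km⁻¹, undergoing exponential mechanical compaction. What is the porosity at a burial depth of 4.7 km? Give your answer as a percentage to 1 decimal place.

n = n₀·exp(−c·z) = 0.49 × exp(−0.33 × 4.7) = 0.49 × exp(−1.551)
  = 0.49 × 0.2120 = 0.1039

10.4%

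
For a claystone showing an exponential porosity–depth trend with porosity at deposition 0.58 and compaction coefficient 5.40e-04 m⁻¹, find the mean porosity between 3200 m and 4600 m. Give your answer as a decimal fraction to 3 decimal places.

0.072

Working in km (1 km = 1000 m; k in km⁻¹ = k in m⁻¹ × 1000):
⟨φ⟩ = (1/(d₂−d₁)) ∫ φ₀ e^(−kd) dd = φ₀·(e^(−k·d₁) − e^(−k·d₂)) / (k·(d₂−d₁))
e^(−0.54×3.2) = 0.1776; e^(−0.54×4.6) = 0.0834
⟨φ⟩ = 0.58 × (0.1776 − 0.0834) / (0.54 × 1.4) = 0.58 × 0.1246 = 0.0723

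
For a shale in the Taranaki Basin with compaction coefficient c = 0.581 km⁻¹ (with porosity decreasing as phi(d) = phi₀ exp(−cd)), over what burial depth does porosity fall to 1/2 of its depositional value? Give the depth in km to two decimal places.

phi/phi₀ = 1/2 ⇒ exp(−c·d) = 1/2 ⇒ d = ln(2) / c
d = 0.6931 / 0.581 = 1.193 km

1.19 km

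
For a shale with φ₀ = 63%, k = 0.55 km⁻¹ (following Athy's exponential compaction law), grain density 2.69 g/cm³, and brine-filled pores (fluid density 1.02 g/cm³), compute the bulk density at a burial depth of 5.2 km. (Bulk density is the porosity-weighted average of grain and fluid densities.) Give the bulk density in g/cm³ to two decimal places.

2.63 g/cm³

Porosity at depth: φ = 0.63·exp(−0.55×5.2) = 0.63×0.0573 = 0.0361
Bulk density: ρ_b = (1−φ)ρ_g + φ·ρ_f = 0.9639×2.69 + 0.0361×1.02
       = 2.593 + 0.037 = 2.630 g/cm³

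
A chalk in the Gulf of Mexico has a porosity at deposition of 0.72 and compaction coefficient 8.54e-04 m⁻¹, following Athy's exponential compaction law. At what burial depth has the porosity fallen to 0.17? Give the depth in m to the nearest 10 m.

Working in km (1 km = 1000 m; β in km⁻¹ = β in m⁻¹ × 1000):
Invert Athy's law: Z = ln(phi₀/phi) / β
Z = ln(0.72/0.17) / 0.854 = ln(4.235) / 0.854 = 1.4435 / 0.854 = 1.690 km

1690 m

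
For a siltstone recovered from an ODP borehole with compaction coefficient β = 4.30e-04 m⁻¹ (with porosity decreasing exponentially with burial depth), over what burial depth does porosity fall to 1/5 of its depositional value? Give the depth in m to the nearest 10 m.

3740 m

Working in km (1 km = 1000 m; β in km⁻¹ = β in m⁻¹ × 1000):
φ/φ₀ = 1/5 ⇒ exp(−β·d) = 1/5 ⇒ d = ln(5) / β
d = 1.6094 / 0.43 = 3.743 km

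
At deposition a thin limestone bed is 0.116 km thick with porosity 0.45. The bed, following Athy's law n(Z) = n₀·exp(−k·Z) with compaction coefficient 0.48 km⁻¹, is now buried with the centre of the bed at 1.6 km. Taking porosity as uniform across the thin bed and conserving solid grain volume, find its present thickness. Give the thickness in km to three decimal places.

0.081 km

Porosity at 1.6 km: n = 0.45·exp(−0.48×1.6) = 0.2088
Solid-volume conservation: h(1−n) = h₀(1−n₀) ⇒ h = h₀·(1−n₀)/(1−n)
h = 0.116 × (1 − 0.45)/(1 − 0.2088) = 0.116 × 0.6951 = 0.0806 km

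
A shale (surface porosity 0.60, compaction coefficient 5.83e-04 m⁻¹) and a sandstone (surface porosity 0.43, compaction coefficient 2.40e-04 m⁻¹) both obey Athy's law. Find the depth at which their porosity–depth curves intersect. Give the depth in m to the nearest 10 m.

Working in km (1 km = 1000 m; β in km⁻¹ = β in m⁻¹ × 1000):
Set n₀ₐ e^(−βₐz) = n₀ᵦ e^(−βᵦz) ⇒ ln(n₀ₐ/n₀ᵦ) = (βₐ − βᵦ)·z
z = ln(0.6/0.43) / (0.583 − 0.24) = 0.3331 / 0.343 = 0.971 km

970 m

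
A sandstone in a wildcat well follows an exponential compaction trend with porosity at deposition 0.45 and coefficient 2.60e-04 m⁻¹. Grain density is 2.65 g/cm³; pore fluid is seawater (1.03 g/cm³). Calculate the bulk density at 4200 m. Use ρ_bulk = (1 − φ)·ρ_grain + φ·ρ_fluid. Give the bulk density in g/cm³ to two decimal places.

2.41 g/cm³

Working in km (1 km = 1000 m; k in km⁻¹ = k in m⁻¹ × 1000):
Porosity at depth: phi = 0.45·exp(−0.26×4.2) = 0.45×0.3355 = 0.1510
Bulk density: ρ_b = (1−phi)ρ_g + phi·ρ_f = 0.8490×2.65 + 0.1510×1.03
       = 2.250 + 0.156 = 2.405 g/cm³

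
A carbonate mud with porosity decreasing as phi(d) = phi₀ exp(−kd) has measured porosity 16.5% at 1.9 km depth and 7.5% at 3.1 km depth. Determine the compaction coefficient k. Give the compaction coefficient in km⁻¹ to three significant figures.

0.657 km⁻¹

Athy: phi(d) = phi₀ e^(−kd) ⇒ phi₁/phi₂ = e^{k(d₂−d₁)} ⇒ k = ln(phi₁/phi₂)/(d₂−d₁)
k = ln(0.165/0.075) / (3.1 − 1.9) = ln(2.2) / 1.2 = 0.7885 / 1.2 = 0.657 km⁻¹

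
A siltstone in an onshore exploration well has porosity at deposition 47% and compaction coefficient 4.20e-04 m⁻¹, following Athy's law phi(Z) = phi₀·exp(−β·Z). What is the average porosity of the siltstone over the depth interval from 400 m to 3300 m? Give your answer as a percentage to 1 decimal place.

Working in km (1 km = 1000 m; β in km⁻¹ = β in m⁻¹ × 1000):
⟨phi⟩ = (1/(Z₂−Z₁)) ∫ phi₀ e^(−βZ) dZ = phi₀·(e^(−β·Z₁) − e^(−β·Z₂)) / (β·(Z₂−Z₁))
e^(−0.42×0.4) = 0.8454; e^(−0.42×3.3) = 0.2501
⟨phi⟩ = 0.47 × (0.8454 − 0.2501) / (0.42 × 2.9) = 0.47 × 0.4887 = 0.2297

23.0%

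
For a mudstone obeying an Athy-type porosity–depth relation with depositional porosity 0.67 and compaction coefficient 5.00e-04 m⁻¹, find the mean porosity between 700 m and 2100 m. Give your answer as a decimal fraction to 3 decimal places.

Working in km (1 km = 1000 m; c in km⁻¹ = c in m⁻¹ × 1000):
⟨phi⟩ = (1/(z₂−z₁)) ∫ phi₀ e^(−cz) dz = phi₀·(e^(−c·z₁) − e^(−c·z₂)) / (c·(z₂−z₁))
e^(−0.5×0.7) = 0.7047; e^(−0.5×2.1) = 0.3499
⟨phi⟩ = 0.67 × (0.7047 − 0.3499) / (0.5 × 1.4) = 0.67 × 0.5068 = 0.3395

0.340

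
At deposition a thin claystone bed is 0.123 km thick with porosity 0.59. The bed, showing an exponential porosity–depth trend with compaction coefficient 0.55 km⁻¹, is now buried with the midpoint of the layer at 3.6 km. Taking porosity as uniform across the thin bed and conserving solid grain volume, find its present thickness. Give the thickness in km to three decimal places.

Porosity at 3.6 km: φ = 0.59·exp(−0.55×3.6) = 0.0815
Solid-volume conservation: h(1−φ) = h₀(1−φ₀) ⇒ h = h₀·(1−φ₀)/(1−φ)
h = 0.123 × (1 − 0.59)/(1 − 0.0815) = 0.123 × 0.4464 = 0.0549 km

0.055 km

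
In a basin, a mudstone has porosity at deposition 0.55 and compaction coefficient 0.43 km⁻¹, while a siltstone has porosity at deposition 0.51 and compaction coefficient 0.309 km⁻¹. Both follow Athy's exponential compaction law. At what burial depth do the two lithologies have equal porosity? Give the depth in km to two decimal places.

0.62 km

Set φ₀ₐ e^(−cₐd) = φ₀ᵦ e^(−cᵦd) ⇒ ln(φ₀ₐ/φ₀ᵦ) = (cₐ − cᵦ)·d
d = ln(0.55/0.51) / (0.43 − 0.309) = 0.0755 / 0.121 = 0.624 km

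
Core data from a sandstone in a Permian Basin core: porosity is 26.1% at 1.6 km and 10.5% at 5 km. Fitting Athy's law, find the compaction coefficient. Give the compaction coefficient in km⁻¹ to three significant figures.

0.268 km⁻¹

Athy: phi(Z) = phi₀ e^(−kZ) ⇒ phi₁/phi₂ = e^{k(Z₂−Z₁)} ⇒ k = ln(phi₁/phi₂)/(Z₂−Z₁)
k = ln(0.261/0.105) / (5 − 1.6) = ln(2.486) / 3.4 = 0.9106 / 3.4 = 0.2678 km⁻¹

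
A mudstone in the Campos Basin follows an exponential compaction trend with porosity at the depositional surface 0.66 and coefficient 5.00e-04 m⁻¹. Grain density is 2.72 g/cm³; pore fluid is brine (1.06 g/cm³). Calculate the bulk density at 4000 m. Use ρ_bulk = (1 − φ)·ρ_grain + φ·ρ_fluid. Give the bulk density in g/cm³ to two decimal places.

2.57 g/cm³

Working in km (1 km = 1000 m; β in km⁻¹ = β in m⁻¹ × 1000):
Porosity at depth: phi = 0.66·exp(−0.5×4) = 0.66×0.1353 = 0.0893
Bulk density: ρ_b = (1−phi)ρ_g + phi·ρ_f = 0.9107×2.72 + 0.0893×1.06
       = 2.477 + 0.095 = 2.572 g/cm³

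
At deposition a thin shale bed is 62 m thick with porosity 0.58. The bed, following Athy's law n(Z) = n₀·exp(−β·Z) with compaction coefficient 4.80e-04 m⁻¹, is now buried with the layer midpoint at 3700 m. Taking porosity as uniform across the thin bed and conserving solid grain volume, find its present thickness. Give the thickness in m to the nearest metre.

Working in km (1 km = 1000 m; β in km⁻¹ = β in m⁻¹ × 1000):
Porosity at 3.7 km: n = 0.58·exp(−0.48×3.7) = 0.0982
Solid-volume conservation: h(1−n) = h₀(1−n₀) ⇒ h = h₀·(1−n₀)/(1−n)
h = 0.062 × (1 − 0.58)/(1 − 0.0982) = 0.062 × 0.4657 = 0.0289 km

29 m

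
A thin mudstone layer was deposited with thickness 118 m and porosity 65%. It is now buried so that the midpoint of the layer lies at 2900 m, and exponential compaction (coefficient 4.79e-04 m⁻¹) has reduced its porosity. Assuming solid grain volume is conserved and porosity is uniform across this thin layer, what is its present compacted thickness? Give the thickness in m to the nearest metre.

Working in km (1 km = 1000 m; c in km⁻¹ = c in m⁻¹ × 1000):
Porosity at 2.9 km: phi = 0.65·exp(−0.479×2.9) = 0.1620
Solid-volume conservation: h(1−phi) = h₀(1−phi₀) ⇒ h = h₀·(1−phi₀)/(1−phi)
h = 0.118 × (1 − 0.65)/(1 − 0.1620) = 0.118 × 0.4177 = 0.0493 km

49 m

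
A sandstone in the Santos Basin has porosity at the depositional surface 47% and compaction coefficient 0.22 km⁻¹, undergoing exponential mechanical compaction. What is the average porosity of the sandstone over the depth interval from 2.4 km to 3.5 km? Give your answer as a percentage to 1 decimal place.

⟨n⟩ = (1/(z₂−z₁)) ∫ n₀ e^(−kz) dz = n₀·(e^(−k·z₁) − e^(−k·z₂)) / (k·(z₂−z₁))
e^(−0.22×2.4) = 0.5898; e^(−0.22×3.5) = 0.4630
⟨n⟩ = 0.47 × (0.5898 − 0.4630) / (0.22 × 1.1) = 0.47 × 0.5238 = 0.2462

24.6%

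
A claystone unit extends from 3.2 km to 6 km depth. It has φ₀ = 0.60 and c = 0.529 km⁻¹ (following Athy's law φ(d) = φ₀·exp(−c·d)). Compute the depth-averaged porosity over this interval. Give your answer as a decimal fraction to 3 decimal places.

⟨φ⟩ = (1/(d₂−d₁)) ∫ φ₀ e^(−cd) dd = φ₀·(e^(−c·d₁) − e^(−c·d₂)) / (c·(d₂−d₁))
e^(−0.529×3.2) = 0.1840; e^(−0.529×6) = 0.0418
⟨φ⟩ = 0.6 × (0.1840 − 0.0418) / (0.529 × 2.8) = 0.6 × 0.0960 = 0.0576

0.058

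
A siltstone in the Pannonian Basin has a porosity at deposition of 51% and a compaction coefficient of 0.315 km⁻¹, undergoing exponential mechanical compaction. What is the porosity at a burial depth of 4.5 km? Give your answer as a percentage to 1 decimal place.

12.4%

phi = phi₀·exp(−c·d) = 0.51 × exp(−0.315 × 4.5) = 0.51 × exp(−1.417)
  = 0.51 × 0.2423 = 0.1236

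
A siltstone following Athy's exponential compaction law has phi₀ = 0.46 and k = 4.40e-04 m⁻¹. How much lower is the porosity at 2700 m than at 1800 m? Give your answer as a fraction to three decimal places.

0.068

Working in km (1 km = 1000 m; k in km⁻¹ = k in m⁻¹ × 1000):
phi(1.8) = 0.46·e^(−0.44×1.8) = 0.2084
phi(2.7) = 0.46·e^(−0.44×2.7) = 0.1402
Δphi = 0.2084 − 0.1402 = 0.0681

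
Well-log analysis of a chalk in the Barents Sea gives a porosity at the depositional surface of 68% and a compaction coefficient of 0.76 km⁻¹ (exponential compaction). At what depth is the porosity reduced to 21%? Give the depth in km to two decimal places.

Invert Athy's law: Z = ln(φ₀/φ) / β
Z = ln(0.68/0.21) / 0.76 = ln(3.238) / 0.76 = 1.1750 / 0.76 = 1.546 km

1.55 km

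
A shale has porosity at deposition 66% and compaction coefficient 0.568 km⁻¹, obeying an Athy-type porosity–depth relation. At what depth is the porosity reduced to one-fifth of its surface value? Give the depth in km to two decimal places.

n/n₀ = 1/5 ⇒ exp(−k·Z) = 1/5 ⇒ Z = ln(5) / k
Z = 1.6094 / 0.568 = 2.834 km

2.83 km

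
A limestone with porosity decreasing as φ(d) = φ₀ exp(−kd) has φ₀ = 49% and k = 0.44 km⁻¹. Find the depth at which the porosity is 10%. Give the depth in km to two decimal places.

Invert Athy's law: d = ln(φ₀/φ) / k
d = ln(0.49/0.1) / 0.44 = ln(4.9) / 0.44 = 1.5892 / 0.44 = 3.612 km

3.61 km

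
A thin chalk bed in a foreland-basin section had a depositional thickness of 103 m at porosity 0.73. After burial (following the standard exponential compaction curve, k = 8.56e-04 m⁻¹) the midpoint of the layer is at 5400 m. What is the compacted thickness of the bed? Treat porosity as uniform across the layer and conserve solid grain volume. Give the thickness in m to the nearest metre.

28 m

Working in km (1 km = 1000 m; k in km⁻¹ = k in m⁻¹ × 1000):
Porosity at 5.4 km: phi = 0.73·exp(−0.856×5.4) = 0.0072
Solid-volume conservation: h(1−phi) = h₀(1−phi₀) ⇒ h = h₀·(1−phi₀)/(1−phi)
h = 0.103 × (1 − 0.73)/(1 − 0.0072) = 0.103 × 0.2720 = 0.0280 km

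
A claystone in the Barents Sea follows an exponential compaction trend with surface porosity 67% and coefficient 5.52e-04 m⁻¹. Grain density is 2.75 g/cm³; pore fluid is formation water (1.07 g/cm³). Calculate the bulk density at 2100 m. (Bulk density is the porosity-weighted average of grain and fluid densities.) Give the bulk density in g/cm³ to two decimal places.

Working in km (1 km = 1000 m; k in km⁻¹ = k in m⁻¹ × 1000):
Porosity at depth: φ = 0.67·exp(−0.552×2.1) = 0.67×0.3137 = 0.2102
Bulk density: ρ_b = (1−φ)ρ_g + φ·ρ_f = 0.7898×2.75 + 0.2102×1.07
       = 2.172 + 0.225 = 2.397 g/cm³

2.40 g/cm³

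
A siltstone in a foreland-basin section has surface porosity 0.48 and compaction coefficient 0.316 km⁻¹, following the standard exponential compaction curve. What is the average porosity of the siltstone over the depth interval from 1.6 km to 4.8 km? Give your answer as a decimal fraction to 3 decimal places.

⟨φ⟩ = (1/(Z₂−Z₁)) ∫ φ₀ e^(−βZ) dZ = φ₀·(e^(−β·Z₁) − e^(−β·Z₂)) / (β·(Z₂−Z₁))
e^(−0.316×1.6) = 0.6031; e^(−0.316×4.8) = 0.2194
⟨φ⟩ = 0.48 × (0.6031 − 0.2194) / (0.316 × 3.2) = 0.48 × 0.3795 = 0.1822

0.182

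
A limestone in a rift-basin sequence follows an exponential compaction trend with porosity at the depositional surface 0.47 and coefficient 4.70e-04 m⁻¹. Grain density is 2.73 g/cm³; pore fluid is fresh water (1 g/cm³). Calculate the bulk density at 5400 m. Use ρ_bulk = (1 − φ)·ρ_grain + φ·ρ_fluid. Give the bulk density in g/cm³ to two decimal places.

2.67 g/cm³

Working in km (1 km = 1000 m; k in km⁻¹ = k in m⁻¹ × 1000):
Porosity at depth: φ = 0.47·exp(−0.47×5.4) = 0.47×0.0790 = 0.0371
Bulk density: ρ_b = (1−φ)ρ_g + φ·ρ_f = 0.9629×2.73 + 0.0371×1
       = 2.629 + 0.037 = 2.666 g/cm³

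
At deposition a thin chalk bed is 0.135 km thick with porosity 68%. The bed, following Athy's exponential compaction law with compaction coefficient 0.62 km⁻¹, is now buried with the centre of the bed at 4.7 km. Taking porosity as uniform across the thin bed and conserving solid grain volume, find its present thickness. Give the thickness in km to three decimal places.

0.045 km

Porosity at 4.7 km: phi = 0.68·exp(−0.62×4.7) = 0.0369
Solid-volume conservation: h(1−phi) = h₀(1−phi₀) ⇒ h = h₀·(1−phi₀)/(1−phi)
h = 0.135 × (1 − 0.68)/(1 − 0.0369) = 0.135 × 0.3323 = 0.0449 km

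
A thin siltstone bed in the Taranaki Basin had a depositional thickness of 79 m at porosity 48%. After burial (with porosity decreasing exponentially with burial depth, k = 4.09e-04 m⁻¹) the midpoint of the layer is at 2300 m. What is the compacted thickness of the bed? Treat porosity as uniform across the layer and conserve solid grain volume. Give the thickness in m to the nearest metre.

Working in km (1 km = 1000 m; k in km⁻¹ = k in m⁻¹ × 1000):
Porosity at 2.3 km: n = 0.48·exp(−0.409×2.3) = 0.1874
Solid-volume conservation: h(1−n) = h₀(1−n₀) ⇒ h = h₀·(1−n₀)/(1−n)
h = 0.079 × (1 − 0.48)/(1 − 0.1874) = 0.079 × 0.6399 = 0.0506 km

51 m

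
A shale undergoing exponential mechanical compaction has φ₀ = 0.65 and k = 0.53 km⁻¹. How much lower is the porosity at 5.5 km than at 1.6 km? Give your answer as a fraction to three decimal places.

φ(1.6) = 0.65·e^(−0.53×1.6) = 0.2784
φ(5.5) = 0.65·e^(−0.53×5.5) = 0.0352
Δφ = 0.2784 − 0.0352 = 0.2431

0.243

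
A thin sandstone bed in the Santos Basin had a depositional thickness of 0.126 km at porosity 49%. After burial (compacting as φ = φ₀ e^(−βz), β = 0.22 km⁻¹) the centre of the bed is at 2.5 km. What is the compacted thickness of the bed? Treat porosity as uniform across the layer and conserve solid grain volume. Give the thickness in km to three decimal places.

Porosity at 2.5 km: φ = 0.49·exp(−0.22×2.5) = 0.2827
Solid-volume conservation: h(1−φ) = h₀(1−φ₀) ⇒ h = h₀·(1−φ₀)/(1−φ)
h = 0.126 × (1 − 0.49)/(1 − 0.2827) = 0.126 × 0.7110 = 0.0896 km

0.090 km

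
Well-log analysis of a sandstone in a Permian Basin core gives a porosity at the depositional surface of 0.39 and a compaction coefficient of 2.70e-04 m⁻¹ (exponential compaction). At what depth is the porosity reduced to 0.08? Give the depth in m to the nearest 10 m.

Working in km (1 km = 1000 m; c in km⁻¹ = c in m⁻¹ × 1000):
Invert Athy's law: d = ln(φ₀/φ) / c
d = ln(0.39/0.08) / 0.27 = ln(4.875) / 0.27 = 1.5841 / 0.27 = 5.867 km

5870 m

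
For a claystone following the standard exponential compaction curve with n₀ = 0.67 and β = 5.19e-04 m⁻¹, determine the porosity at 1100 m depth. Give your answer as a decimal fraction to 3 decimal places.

Working in km (1 km = 1000 m; β in km⁻¹ = β in m⁻¹ × 1000):
n = n₀·exp(−β·d) = 0.67 × exp(−0.519 × 1.1) = 0.67 × exp(−0.5709)
  = 0.67 × 0.5650 = 0.3786

0.379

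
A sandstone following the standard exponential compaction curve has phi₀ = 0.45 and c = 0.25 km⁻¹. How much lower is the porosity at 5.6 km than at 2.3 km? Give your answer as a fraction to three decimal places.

0.142

phi(2.3) = 0.45·e^(−0.25×2.3) = 0.2532
phi(5.6) = 0.45·e^(−0.25×5.6) = 0.1110
Δphi = 0.2532 − 0.1110 = 0.1422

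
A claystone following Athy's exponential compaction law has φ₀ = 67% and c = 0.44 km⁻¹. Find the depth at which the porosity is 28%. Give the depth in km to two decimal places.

Invert Athy's law: z = ln(φ₀/φ) / c
z = ln(0.67/0.28) / 0.44 = ln(2.393) / 0.44 = 0.8725 / 0.44 = 1.983 km

1.98 km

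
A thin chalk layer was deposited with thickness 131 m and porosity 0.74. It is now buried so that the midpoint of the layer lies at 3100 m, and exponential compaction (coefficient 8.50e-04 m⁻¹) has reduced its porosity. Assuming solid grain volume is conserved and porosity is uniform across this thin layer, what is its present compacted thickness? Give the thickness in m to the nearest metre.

36 m

Working in km (1 km = 1000 m; c in km⁻¹ = c in m⁻¹ × 1000):
Porosity at 3.1 km: n = 0.74·exp(−0.85×3.1) = 0.0531
Solid-volume conservation: h(1−n) = h₀(1−n₀) ⇒ h = h₀·(1−n₀)/(1−n)
h = 0.131 × (1 − 0.74)/(1 − 0.0531) = 0.131 × 0.2746 = 0.0360 km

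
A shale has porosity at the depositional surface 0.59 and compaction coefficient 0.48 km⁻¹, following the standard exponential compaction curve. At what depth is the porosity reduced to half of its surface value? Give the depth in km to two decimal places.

n/n₀ = 1/2 ⇒ exp(−c·Z) = 1/2 ⇒ Z = ln(2) / c
Z = 0.6931 / 0.48 = 1.444 km

1.44 km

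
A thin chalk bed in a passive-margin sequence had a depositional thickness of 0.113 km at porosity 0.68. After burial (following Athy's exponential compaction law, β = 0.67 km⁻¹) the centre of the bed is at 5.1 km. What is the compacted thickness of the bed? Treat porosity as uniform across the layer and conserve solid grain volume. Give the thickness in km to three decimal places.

Porosity at 5.1 km: φ = 0.68·exp(−0.67×5.1) = 0.0223
Solid-volume conservation: h(1−φ) = h₀(1−φ₀) ⇒ h = h₀·(1−φ₀)/(1−φ)
h = 0.113 × (1 − 0.68)/(1 − 0.0223) = 0.113 × 0.3273 = 0.0370 km

0.037 km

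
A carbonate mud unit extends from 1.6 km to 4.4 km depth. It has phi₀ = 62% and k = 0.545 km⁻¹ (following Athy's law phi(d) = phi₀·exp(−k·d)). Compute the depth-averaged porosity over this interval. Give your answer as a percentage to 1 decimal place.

⟨phi⟩ = (1/(d₂−d₁)) ∫ phi₀ e^(−kd) dd = phi₀·(e^(−k·d₁) − e^(−k·d₂)) / (k·(d₂−d₁))
e^(−0.545×1.6) = 0.4181; e^(−0.545×4.4) = 0.0909
⟨phi⟩ = 0.62 × (0.4181 − 0.0909) / (0.545 × 2.8) = 0.62 × 0.2144 = 0.1329

13.3%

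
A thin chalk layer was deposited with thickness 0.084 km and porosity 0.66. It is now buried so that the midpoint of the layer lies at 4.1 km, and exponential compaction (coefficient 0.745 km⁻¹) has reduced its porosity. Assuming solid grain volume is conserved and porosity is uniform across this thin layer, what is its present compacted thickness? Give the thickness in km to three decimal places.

Porosity at 4.1 km: n = 0.66·exp(−0.745×4.1) = 0.0311
Solid-volume conservation: h(1−n) = h₀(1−n₀) ⇒ h = h₀·(1−n₀)/(1−n)
h = 0.084 × (1 − 0.66)/(1 − 0.0311) = 0.084 × 0.3509 = 0.0295 km

0.029 km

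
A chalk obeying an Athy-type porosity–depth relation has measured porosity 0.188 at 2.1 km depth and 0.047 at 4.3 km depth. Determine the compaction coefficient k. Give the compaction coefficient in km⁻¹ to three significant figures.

Athy: φ(d) = φ₀ e^(−kd) ⇒ φ₁/φ₂ = e^{k(d₂−d₁)} ⇒ k = ln(φ₁/φ₂)/(d₂−d₁)
k = ln(0.188/0.047) / (4.3 − 2.1) = ln(4) / 2.2 = 1.3863 / 2.2 = 0.6301 km⁻¹

0.630 km⁻¹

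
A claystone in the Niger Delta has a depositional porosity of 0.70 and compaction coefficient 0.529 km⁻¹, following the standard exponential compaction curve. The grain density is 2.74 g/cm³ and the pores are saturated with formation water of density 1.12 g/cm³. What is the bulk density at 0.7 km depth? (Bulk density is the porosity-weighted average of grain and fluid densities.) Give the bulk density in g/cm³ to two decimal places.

1.96 g/cm³

Porosity at depth: n = 0.7·exp(−0.529×0.7) = 0.7×0.6905 = 0.4834
Bulk density: ρ_b = (1−n)ρ_g + n·ρ_f = 0.5166×2.74 + 0.4834×1.12
       = 1.416 + 0.541 = 1.957 g/cm³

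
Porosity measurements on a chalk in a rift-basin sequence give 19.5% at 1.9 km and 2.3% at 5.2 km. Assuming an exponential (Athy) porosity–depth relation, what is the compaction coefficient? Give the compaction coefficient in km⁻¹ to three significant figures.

0.648 km⁻¹

Athy: n(d) = n₀ e^(−βd) ⇒ n₁/n₂ = e^{β(d₂−d₁)} ⇒ β = ln(n₁/n₂)/(d₂−d₁)
β = ln(0.195/0.023) / (5.2 − 1.9) = ln(8.478) / 3.3 = 2.1375 / 3.3 = 0.6477 km⁻¹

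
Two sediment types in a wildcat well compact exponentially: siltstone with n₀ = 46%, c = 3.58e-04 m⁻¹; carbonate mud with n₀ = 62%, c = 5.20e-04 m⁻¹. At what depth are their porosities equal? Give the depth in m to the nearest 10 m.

Working in km (1 km = 1000 m; c in km⁻¹ = c in m⁻¹ × 1000):
Set n₀ₐ e^(−cₐz) = n₀ᵦ e^(−cᵦz) ⇒ ln(n₀ₐ/n₀ᵦ) = (cₐ − cᵦ)·z
z = ln(0.46/0.62) / (0.358 − 0.52) = -0.2985 / -0.162 = 1.843 km

1840 m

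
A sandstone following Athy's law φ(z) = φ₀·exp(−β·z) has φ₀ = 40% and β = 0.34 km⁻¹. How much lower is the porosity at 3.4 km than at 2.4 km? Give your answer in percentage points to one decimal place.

5.1 percentage points

φ(2.4) = 0.4·e^(−0.34×2.4) = 0.1769
φ(3.4) = 0.4·e^(−0.34×3.4) = 0.1259
Δφ = 0.1769 − 0.1259 = 0.0510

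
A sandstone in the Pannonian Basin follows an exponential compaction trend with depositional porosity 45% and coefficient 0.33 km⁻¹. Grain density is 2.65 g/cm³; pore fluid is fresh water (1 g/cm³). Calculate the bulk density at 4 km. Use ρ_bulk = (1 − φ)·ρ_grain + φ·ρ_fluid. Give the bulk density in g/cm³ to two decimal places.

2.45 g/cm³

Porosity at depth: phi = 0.45·exp(−0.33×4) = 0.45×0.2671 = 0.1202
Bulk density: ρ_b = (1−phi)ρ_g + phi·ρ_f = 0.8798×2.65 + 0.1202×1
       = 2.331 + 0.120 = 2.452 g/cm³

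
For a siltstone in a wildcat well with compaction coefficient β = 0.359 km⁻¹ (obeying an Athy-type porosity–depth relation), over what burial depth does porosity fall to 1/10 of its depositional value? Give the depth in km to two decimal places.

6.41 km

n/n₀ = 1/10 ⇒ exp(−β·z) = 1/10 ⇒ z = ln(10) / β
z = 2.3026 / 0.359 = 6.414 km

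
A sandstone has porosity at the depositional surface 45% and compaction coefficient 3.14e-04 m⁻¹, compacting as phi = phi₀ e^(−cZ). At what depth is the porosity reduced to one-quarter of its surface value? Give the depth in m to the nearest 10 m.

Working in km (1 km = 1000 m; c in km⁻¹ = c in m⁻¹ × 1000):
phi/phi₀ = 1/4 ⇒ exp(−c·Z) = 1/4 ⇒ Z = ln(4) / c
Z = 1.3863 / 0.314 = 4.415 km

4410 m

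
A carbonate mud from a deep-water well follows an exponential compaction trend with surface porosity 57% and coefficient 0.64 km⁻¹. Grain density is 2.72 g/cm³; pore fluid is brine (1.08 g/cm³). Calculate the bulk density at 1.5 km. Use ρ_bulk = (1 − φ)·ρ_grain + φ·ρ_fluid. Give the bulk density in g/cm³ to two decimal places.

2.36 g/cm³

Porosity at depth: n = 0.57·exp(−0.64×1.5) = 0.57×0.3829 = 0.2182
Bulk density: ρ_b = (1−n)ρ_g + n·ρ_f = 0.7818×2.72 + 0.2182×1.08
       = 2.126 + 0.236 = 2.362 g/cm³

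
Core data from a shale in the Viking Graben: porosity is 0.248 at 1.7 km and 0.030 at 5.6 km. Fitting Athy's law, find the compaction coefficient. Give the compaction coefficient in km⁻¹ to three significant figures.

Athy: phi(Z) = phi₀ e^(−βZ) ⇒ phi₁/phi₂ = e^{β(Z₂−Z₁)} ⇒ β = ln(phi₁/phi₂)/(Z₂−Z₁)
β = ln(0.248/0.03) / (5.6 − 1.7) = ln(8.267) / 3.9 = 2.1122 / 3.9 = 0.5416 km⁻¹

0.542 km⁻¹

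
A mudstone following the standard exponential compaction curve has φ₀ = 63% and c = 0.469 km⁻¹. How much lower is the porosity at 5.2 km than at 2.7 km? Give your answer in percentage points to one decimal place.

12.3 percentage points

φ(2.7) = 0.63·e^(−0.469×2.7) = 0.1776
φ(5.2) = 0.63·e^(−0.469×5.2) = 0.0550
Δφ = 0.1776 − 0.0550 = 0.1226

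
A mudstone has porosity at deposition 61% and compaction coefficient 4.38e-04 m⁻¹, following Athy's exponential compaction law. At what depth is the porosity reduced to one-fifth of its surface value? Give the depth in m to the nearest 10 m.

3670 m

Working in km (1 km = 1000 m; c in km⁻¹ = c in m⁻¹ × 1000):
n/n₀ = 1/5 ⇒ exp(−c·Z) = 1/5 ⇒ Z = ln(5) / c
Z = 1.6094 / 0.438 = 3.675 km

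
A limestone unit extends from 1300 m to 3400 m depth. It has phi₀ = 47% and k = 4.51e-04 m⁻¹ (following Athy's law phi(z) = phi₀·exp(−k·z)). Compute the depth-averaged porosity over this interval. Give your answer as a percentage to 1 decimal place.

Working in km (1 km = 1000 m; k in km⁻¹ = k in m⁻¹ × 1000):
⟨phi⟩ = (1/(z₂−z₁)) ∫ phi₀ e^(−kz) dz = phi₀·(e^(−k·z₁) − e^(−k·z₂)) / (k·(z₂−z₁))
e^(−0.451×1.3) = 0.5564; e^(−0.451×3.4) = 0.2158
⟨phi⟩ = 0.47 × (0.5564 − 0.2158) / (0.451 × 2.1) = 0.47 × 0.3596 = 0.1690

16.9%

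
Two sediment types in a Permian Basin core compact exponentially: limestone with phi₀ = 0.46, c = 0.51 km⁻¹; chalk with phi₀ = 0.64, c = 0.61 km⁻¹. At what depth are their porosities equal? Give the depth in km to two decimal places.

Set phi₀ₐ e^(−cₐz) = phi₀ᵦ e^(−cᵦz) ⇒ ln(phi₀ₐ/phi₀ᵦ) = (cₐ − cᵦ)·z
z = ln(0.46/0.64) / (0.51 − 0.61) = -0.3302 / -0.1 = 3.302 km

3.30 km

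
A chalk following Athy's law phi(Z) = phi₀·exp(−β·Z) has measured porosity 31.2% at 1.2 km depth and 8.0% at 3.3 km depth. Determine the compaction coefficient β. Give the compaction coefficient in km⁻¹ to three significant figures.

Athy: phi(Z) = phi₀ e^(−βZ) ⇒ phi₁/phi₂ = e^{β(Z₂−Z₁)} ⇒ β = ln(phi₁/phi₂)/(Z₂−Z₁)
β = ln(0.312/0.08) / (3.3 − 1.2) = ln(3.9) / 2.1 = 1.3610 / 2.1 = 0.6481 km⁻¹

0.648 km⁻¹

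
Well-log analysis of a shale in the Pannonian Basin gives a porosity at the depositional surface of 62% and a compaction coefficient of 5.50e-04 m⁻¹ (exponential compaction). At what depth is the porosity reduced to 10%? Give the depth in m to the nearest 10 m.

3320 m

Working in km (1 km = 1000 m; c in km⁻¹ = c in m⁻¹ × 1000):
Invert Athy's law: Z = ln(φ₀/φ) / c
Z = ln(0.62/0.1) / 0.55 = ln(6.2) / 0.55 = 1.8245 / 0.55 = 3.317 km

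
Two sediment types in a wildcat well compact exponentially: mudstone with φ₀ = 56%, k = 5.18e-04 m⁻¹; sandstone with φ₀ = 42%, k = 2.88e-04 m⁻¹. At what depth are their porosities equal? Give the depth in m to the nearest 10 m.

Working in km (1 km = 1000 m; k in km⁻¹ = k in m⁻¹ × 1000):
Set φ₀ₐ e^(−kₐz) = φ₀ᵦ e^(−kᵦz) ⇒ ln(φ₀ₐ/φ₀ᵦ) = (kₐ − kᵦ)·z
z = ln(0.56/0.42) / (0.518 − 0.288) = 0.2877 / 0.23 = 1.251 km

1250 m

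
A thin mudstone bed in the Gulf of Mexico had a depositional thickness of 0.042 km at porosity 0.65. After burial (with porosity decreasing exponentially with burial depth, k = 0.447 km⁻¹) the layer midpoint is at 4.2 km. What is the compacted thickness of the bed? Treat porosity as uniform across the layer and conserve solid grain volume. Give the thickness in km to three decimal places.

0.016 km

Porosity at 4.2 km: n = 0.65·exp(−0.447×4.2) = 0.0994
Solid-volume conservation: h(1−n) = h₀(1−n₀) ⇒ h = h₀·(1−n₀)/(1−n)
h = 0.042 × (1 − 0.65)/(1 − 0.0994) = 0.042 × 0.3886 = 0.0163 km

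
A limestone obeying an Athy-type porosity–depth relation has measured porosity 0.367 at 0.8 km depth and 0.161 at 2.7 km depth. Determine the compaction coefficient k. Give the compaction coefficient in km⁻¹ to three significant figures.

Athy: φ(Z) = φ₀ e^(−kZ) ⇒ φ₁/φ₂ = e^{k(Z₂−Z₁)} ⇒ k = ln(φ₁/φ₂)/(Z₂−Z₁)
k = ln(0.367/0.161) / (2.7 − 0.8) = ln(2.28) / 1.9 = 0.8240 / 1.9 = 0.4337 km⁻¹

0.434 km⁻¹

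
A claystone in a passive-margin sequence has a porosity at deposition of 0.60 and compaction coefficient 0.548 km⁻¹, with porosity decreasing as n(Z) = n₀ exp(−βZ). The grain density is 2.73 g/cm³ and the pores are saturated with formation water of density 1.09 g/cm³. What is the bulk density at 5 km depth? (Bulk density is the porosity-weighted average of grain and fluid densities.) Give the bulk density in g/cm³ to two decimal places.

2.67 g/cm³

Porosity at depth: n = 0.6·exp(−0.548×5) = 0.6×0.0646 = 0.0387
Bulk density: ρ_b = (1−n)ρ_g + n·ρ_f = 0.9613×2.73 + 0.0387×1.09
       = 2.624 + 0.042 = 2.666 g/cm³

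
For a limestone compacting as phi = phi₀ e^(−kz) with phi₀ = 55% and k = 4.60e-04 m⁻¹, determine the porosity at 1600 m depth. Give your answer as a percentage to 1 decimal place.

26.3%

Working in km (1 km = 1000 m; k in km⁻¹ = k in m⁻¹ × 1000):
phi = phi₀·exp(−k·z) = 0.55 × exp(−0.46 × 1.6) = 0.55 × exp(−0.736)
  = 0.55 × 0.4790 = 0.2635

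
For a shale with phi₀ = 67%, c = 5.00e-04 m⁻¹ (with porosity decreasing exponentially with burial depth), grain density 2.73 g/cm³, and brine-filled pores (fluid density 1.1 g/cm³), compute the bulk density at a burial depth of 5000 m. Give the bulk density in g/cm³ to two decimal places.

Working in km (1 km = 1000 m; c in km⁻¹ = c in m⁻¹ × 1000):
Porosity at depth: phi = 0.67·exp(−0.5×5) = 0.67×0.0821 = 0.0550
Bulk density: ρ_b = (1−phi)ρ_g + phi·ρ_f = 0.9450×2.73 + 0.0550×1.1
       = 2.580 + 0.060 = 2.640 g/cm³

2.64 g/cm³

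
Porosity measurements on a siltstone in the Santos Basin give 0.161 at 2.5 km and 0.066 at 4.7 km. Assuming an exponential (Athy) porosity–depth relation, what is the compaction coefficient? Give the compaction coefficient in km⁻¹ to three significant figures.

0.405 km⁻¹

Athy: phi(z) = phi₀ e^(−βz) ⇒ phi₁/phi₂ = e^{β(z₂−z₁)} ⇒ β = ln(phi₁/phi₂)/(z₂−z₁)
β = ln(0.161/0.066) / (4.7 − 2.5) = ln(2.439) / 2.2 = 0.8917 / 2.2 = 0.4053 km⁻¹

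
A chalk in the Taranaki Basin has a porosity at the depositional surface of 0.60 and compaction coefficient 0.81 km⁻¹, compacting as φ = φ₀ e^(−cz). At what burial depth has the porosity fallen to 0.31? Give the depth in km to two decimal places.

Invert Athy's law: z = ln(φ₀/φ) / c
z = ln(0.6/0.31) / 0.81 = ln(1.935) / 0.81 = 0.6604 / 0.81 = 0.815 km

0.82 km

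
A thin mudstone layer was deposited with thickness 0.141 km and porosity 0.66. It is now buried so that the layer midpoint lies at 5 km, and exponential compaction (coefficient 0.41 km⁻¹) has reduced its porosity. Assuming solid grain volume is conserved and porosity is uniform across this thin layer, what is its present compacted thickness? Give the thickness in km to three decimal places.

0.052 km

Porosity at 5 km: n = 0.66·exp(−0.41×5) = 0.0850
Solid-volume conservation: h(1−n) = h₀(1−n₀) ⇒ h = h₀·(1−n₀)/(1−n)
h = 0.141 × (1 − 0.66)/(1 − 0.0850) = 0.141 × 0.3716 = 0.0524 km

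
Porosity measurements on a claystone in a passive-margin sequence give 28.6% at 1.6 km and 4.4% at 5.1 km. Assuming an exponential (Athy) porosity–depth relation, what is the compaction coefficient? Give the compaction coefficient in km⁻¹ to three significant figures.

0.535 km⁻¹

Athy: φ(d) = φ₀ e^(−βd) ⇒ φ₁/φ₂ = e^{β(d₂−d₁)} ⇒ β = ln(φ₁/φ₂)/(d₂−d₁)
β = ln(0.286/0.044) / (5.1 − 1.6) = ln(6.5) / 3.5 = 1.8718 / 3.5 = 0.5348 km⁻¹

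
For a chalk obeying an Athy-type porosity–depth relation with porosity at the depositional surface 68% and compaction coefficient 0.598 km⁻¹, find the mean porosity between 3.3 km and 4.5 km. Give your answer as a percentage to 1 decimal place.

6.7%

⟨phi⟩ = (1/(z₂−z₁)) ∫ phi₀ e^(−cz) dz = phi₀·(e^(−c·z₁) − e^(−c·z₂)) / (c·(z₂−z₁))
e^(−0.598×3.3) = 0.1390; e^(−0.598×4.5) = 0.0678
⟨phi⟩ = 0.68 × (0.1390 − 0.0678) / (0.598 × 1.2) = 0.68 × 0.0992 = 0.0674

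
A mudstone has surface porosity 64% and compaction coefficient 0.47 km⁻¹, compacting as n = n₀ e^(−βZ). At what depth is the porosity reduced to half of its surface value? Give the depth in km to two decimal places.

1.47 km

n/n₀ = 1/2 ⇒ exp(−β·Z) = 1/2 ⇒ Z = ln(2) / β
Z = 0.6931 / 0.47 = 1.475 km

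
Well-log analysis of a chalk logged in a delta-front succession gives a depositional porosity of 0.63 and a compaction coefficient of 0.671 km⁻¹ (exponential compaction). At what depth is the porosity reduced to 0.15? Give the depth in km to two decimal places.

2.14 km

Invert Athy's law: z = ln(phi₀/phi) / c
z = ln(0.63/0.15) / 0.671 = ln(4.2) / 0.671 = 1.4351 / 0.671 = 2.139 km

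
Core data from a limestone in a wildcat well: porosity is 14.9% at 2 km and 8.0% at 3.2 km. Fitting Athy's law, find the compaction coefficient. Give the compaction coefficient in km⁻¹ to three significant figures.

Athy: phi(Z) = phi₀ e^(−kZ) ⇒ phi₁/phi₂ = e^{k(Z₂−Z₁)} ⇒ k = ln(phi₁/phi₂)/(Z₂−Z₁)
k = ln(0.149/0.08) / (3.2 − 2) = ln(1.862) / 1.2 = 0.6219 / 1.2 = 0.5183 km⁻¹

0.518 km⁻¹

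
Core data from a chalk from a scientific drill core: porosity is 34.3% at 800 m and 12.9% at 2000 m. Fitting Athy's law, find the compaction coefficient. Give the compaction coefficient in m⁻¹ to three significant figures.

Working in km (1 km = 1000 m; k in km⁻¹ = k in m⁻¹ × 1000):
Athy: n(Z) = n₀ e^(−kZ) ⇒ n₁/n₂ = e^{k(Z₂−Z₁)} ⇒ k = ln(n₁/n₂)/(Z₂−Z₁)
k = ln(0.343/0.129) / (2 − 0.8) = ln(2.659) / 1.2 = 0.9779 / 1.2 = 0.8149 km⁻¹

0.000815 m⁻¹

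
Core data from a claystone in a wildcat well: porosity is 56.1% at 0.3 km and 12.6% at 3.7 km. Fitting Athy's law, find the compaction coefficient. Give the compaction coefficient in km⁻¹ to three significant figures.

Athy: phi(d) = phi₀ e^(−cd) ⇒ phi₁/phi₂ = e^{c(d₂−d₁)} ⇒ c = ln(phi₁/phi₂)/(d₂−d₁)
c = ln(0.561/0.126) / (3.7 − 0.3) = ln(4.452) / 3.4 = 1.4934 / 3.4 = 0.4392 km⁻¹

0.439 km⁻¹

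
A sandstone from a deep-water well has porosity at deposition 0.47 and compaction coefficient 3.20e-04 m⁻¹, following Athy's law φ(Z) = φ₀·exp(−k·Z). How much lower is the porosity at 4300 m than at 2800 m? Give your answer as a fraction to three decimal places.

Working in km (1 km = 1000 m; k in km⁻¹ = k in m⁻¹ × 1000):
φ(2.8) = 0.47·e^(−0.32×2.8) = 0.1919
φ(4.3) = 0.47·e^(−0.32×4.3) = 0.1187
Δφ = 0.1919 − 0.1187 = 0.0731

0.073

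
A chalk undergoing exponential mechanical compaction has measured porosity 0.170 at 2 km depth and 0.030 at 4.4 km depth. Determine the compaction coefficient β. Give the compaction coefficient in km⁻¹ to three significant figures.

0.723 km⁻¹

Athy: phi(z) = phi₀ e^(−βz) ⇒ phi₁/phi₂ = e^{β(z₂−z₁)} ⇒ β = ln(phi₁/phi₂)/(z₂−z₁)
β = ln(0.17/0.03) / (4.4 − 2) = ln(5.667) / 2.4 = 1.7346 / 2.4 = 0.7228 km⁻¹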